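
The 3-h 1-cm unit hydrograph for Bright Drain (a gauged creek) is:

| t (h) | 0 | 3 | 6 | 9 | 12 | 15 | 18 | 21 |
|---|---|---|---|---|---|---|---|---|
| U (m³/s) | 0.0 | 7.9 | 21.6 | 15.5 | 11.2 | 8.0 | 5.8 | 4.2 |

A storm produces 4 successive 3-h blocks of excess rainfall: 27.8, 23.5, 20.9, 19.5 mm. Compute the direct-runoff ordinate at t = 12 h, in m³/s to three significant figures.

By discrete convolution, Q_j = Σ (P_i / 10 mm) · U_{j−i}.
At t = 12 h (j=4): Q = (27.8/10)·11.2 + (23.5/10)·15.5 + (20.9/10)·21.6 + (19.5/10)·7.9 = 128 m³/s.

Q ≈ 128 m³/s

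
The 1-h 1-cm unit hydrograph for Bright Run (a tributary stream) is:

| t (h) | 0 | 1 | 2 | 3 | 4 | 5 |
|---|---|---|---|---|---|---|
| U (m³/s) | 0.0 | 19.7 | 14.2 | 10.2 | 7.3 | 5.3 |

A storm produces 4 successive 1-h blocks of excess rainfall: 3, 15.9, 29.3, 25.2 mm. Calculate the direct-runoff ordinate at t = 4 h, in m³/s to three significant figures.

Q ≈ 110 m³/s

By discrete convolution, Q_j = Σ (P_i / 10 mm) · U_{j−i}.
At t = 4 h (j=4): Q = (3/10)·7.3 + (15.9/10)·10.2 + (29.3/10)·14.2 + (25.2/10)·19.7 = 110 m³/s.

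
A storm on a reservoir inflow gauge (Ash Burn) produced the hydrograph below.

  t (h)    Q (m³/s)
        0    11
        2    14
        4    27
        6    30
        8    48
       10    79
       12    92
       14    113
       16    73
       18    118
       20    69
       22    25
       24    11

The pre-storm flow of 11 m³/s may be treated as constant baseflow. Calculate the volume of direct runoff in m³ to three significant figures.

Direct-runoff ordinates (Q − Q_b): 0.0, 3.0, 16.0, 19.0, 37.0, 68.0, 81.0, 102.0, 62.0, 107.0, 58.0, 14.0, 0.0 m³/s.
ΣQ_DR = 567.0 m³/s.
With Δt = 2 h = 7200 s, V = ΣQ_DR · Δt = 567.0 × 7200 = 4.08 × 10^6 m³.

V ≈ 4.08 × 10^6 m³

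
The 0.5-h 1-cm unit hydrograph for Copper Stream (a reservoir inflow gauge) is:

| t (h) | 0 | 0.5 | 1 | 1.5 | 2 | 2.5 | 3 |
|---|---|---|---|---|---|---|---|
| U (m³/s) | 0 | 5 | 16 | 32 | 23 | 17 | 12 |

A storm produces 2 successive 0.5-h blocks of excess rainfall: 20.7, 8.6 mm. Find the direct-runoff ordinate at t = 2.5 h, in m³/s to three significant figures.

Q ≈ 55.0 m³/s

By discrete convolution, Q_j = Σ (P_i / 10 mm) · U_{j−i}.
At t = 2.5 h (j=5): Q = (20.7/10)·17 + (8.6/10)·23 = 55.0 m³/s.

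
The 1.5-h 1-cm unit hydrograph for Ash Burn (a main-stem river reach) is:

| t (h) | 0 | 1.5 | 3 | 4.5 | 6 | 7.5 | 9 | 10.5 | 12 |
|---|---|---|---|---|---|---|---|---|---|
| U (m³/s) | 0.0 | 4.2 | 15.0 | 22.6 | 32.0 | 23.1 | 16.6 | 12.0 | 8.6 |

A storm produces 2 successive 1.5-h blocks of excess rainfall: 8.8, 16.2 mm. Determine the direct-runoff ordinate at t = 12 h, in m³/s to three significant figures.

Q ≈ 27.0 m³/s

By discrete convolution, Q_j = Σ (P_i / 10 mm) · U_{j−i}.
At t = 12 h (j=8): Q = (8.8/10)·8.6 + (16.2/10)·12.0 = 27.0 m³/s.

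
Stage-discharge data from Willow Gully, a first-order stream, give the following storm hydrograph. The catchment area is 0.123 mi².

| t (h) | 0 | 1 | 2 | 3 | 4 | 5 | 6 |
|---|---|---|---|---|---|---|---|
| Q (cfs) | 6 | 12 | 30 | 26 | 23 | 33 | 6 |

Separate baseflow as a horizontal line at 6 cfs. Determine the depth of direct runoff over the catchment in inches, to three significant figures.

Direct runoff: 0.0, 6.0, 24.0, 20.0, 17.0, 27.0, 0.0 cfs; ΣQ_DR = 94.00 cfs.
V = ΣQ_DR · Δt = 94.00 × 3600 s = 3.384 × 10^5 ft³.
Over A = 0.123 mi², depth = V / A = 1.18 in.

d ≈ 1.18 in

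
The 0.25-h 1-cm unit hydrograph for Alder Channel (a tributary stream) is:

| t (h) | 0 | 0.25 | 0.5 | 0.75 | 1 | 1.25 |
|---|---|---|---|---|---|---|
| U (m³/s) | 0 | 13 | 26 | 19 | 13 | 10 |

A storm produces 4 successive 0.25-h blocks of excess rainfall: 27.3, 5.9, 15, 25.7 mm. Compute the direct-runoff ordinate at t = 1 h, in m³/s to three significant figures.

Q ≈ 119 m³/s

By discrete convolution, Q_j = Σ (P_i / 10 mm) · U_{j−i}.
At t = 1 h (j=4): Q = (27.3/10)·13 + (5.9/10)·19 + (15/10)·26 + (25.7/10)·13 = 119 m³/s.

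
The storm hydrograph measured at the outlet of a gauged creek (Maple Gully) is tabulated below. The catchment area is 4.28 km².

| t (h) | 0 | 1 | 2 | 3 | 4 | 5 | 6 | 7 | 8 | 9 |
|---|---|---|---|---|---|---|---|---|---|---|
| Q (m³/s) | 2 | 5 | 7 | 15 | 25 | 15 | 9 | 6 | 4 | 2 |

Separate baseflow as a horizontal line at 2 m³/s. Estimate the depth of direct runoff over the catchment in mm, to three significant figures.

d ≈ 58.9 mm

Direct runoff: 0.0, 3.0, 5.0, 13.0, 23.0, 13.0, 7.0, 4.0, 2.0, 0.0 m³/s; ΣQ_DR = 70.00 m³/s.
V = ΣQ_DR · Δt = 70.00 × 3600 s = 2.520 × 10^5 m³.
Over A = 4.28 km², depth = V / A = 58.9 mm.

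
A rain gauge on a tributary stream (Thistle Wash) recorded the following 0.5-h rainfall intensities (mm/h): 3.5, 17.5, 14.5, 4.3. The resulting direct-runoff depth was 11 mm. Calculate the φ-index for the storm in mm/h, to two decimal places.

Only the 2 blocks with intensity above φ contribute runoff: 17.5, 14.5 mm/h.
Σ(I−φ)·Δt = d  ⇒  (17.5+14.5 − 2φ)·0.5 = 11
φ = (32.00 − 11/0.5) / 2 = 5.00 mm/h.

φ ≈ 5.00 mm/h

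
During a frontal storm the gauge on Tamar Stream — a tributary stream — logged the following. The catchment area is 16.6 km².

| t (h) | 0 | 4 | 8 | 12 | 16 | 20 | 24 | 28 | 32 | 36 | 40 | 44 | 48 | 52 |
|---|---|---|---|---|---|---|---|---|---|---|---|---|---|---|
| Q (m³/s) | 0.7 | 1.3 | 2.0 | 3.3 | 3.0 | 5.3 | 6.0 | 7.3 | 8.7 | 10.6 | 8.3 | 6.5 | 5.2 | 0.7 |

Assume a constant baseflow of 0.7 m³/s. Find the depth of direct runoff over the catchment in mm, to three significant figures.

Direct runoff: 0.0, 0.6, 1.3, 2.6, 2.3, 4.6, 5.3, 6.6, 8.0, 9.9, 7.6, 5.8, 4.5, 0.0 m³/s; ΣQ_DR = 59.10 m³/s.
V = ΣQ_DR · Δt = 59.10 × 14400 s = 8.510 × 10^5 m³.
Over A = 16.6 km², depth = V / A = 51.3 mm.

d ≈ 51.3 mm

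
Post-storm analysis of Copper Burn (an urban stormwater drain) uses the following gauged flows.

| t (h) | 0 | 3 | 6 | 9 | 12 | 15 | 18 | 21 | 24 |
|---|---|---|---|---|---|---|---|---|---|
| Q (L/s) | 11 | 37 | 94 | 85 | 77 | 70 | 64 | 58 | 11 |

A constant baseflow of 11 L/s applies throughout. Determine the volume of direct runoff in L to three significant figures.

V ≈ 4.41 × 10^6 L

Direct-runoff ordinates (Q − Q_b): 0.0, 26.0, 83.0, 74.0, 66.0, 59.0, 53.0, 47.0, 0.0 L/s.
ΣQ_DR = 408.0 L/s.
With Δt = 3 h = 10800 s, V = ΣQ_DR · Δt = 408.0 × 10800 = 4.41 × 10^6 L.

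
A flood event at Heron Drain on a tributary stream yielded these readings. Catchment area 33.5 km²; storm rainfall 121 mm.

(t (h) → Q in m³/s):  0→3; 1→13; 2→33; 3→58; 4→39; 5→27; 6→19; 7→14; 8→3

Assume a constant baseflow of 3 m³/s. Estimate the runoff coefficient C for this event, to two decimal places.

ΣQ_DR = 182.0 m³/s; V = ΣQ_DR·Δt = 6.552 × 10^5 m³.
Runoff depth d = V / A = 19.56 mm.
C = d / P = 19.56 / 121 = 0.16.

C ≈ 0.16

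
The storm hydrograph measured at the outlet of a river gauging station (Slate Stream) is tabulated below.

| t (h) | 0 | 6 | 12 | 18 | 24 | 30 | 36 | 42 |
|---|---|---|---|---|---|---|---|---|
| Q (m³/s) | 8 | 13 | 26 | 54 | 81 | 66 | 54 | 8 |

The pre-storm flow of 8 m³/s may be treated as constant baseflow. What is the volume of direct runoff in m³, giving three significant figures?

V ≈ 5.31 × 10^6 m³

Direct-runoff ordinates (Q − Q_b): 0.0, 5.0, 18.0, 46.0, 73.0, 58.0, 46.0, 0.0 m³/s.
ΣQ_DR = 246.0 m³/s.
With Δt = 6 h = 21600 s, V = ΣQ_DR · Δt = 246.0 × 21600 = 5.31 × 10^6 m³.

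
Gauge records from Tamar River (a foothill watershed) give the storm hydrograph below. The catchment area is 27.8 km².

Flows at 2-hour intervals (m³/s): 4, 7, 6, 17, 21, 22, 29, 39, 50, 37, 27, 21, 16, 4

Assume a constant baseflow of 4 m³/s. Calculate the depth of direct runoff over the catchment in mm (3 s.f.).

Direct runoff: 0.0, 3.0, 2.0, 13.0, 17.0, 18.0, 25.0, 35.0, 46.0, 33.0, 23.0, 17.0, 12.0, 0.0 m³/s; ΣQ_DR = 244.0 m³/s.
V = ΣQ_DR · Δt = 244.0 × 7200 s = 1.757 × 10^6 m³.
Over A = 27.8 km², depth = V / A = 63.2 mm.

d ≈ 63.2 mm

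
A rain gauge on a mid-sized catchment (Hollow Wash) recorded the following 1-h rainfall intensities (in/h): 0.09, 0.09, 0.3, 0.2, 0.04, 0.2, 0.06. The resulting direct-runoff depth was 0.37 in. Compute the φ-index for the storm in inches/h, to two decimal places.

φ ≈ 0.11 in/h

Only the 3 blocks with intensity above φ contribute runoff: 0.3, 0.2, 0.2 in/h.
Σ(I−φ)·Δt = d  ⇒  (0.3+0.2+0.2 − 3φ)·1 = 0.37
φ = (0.7000 − 0.37/1) / 3 = 0.11 in/h.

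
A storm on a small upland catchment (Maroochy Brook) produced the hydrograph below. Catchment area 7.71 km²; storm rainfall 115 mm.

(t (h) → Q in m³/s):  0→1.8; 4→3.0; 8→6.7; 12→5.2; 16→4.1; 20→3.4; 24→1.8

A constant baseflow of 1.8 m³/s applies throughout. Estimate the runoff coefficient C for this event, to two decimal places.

C ≈ 0.22

ΣQ_DR = 13.40 m³/s; V = ΣQ_DR·Δt = 1.930 × 10^5 m³.
Runoff depth d = V / A = 25.03 mm.
C = d / P = 25.03 / 115 = 0.22.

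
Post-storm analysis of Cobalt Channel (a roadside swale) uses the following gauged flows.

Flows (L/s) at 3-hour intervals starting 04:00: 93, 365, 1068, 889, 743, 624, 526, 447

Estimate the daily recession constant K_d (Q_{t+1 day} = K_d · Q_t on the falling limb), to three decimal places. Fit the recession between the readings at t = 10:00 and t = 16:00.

K_d ≈ 0.234

Between t = 10:00 and t = 16:00 the flow falls from 1068 to 743 L/s over 2×3 h = 6 h.
Per-interval ratio K = (743/1068)^(1/2) = 0.8341; K_d = K^(24/3) = 0.234.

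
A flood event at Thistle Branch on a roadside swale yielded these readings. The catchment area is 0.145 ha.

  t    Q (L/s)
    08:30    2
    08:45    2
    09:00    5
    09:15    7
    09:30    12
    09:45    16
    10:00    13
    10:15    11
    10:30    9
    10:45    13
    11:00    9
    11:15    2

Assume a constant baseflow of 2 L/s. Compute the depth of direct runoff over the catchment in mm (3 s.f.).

d ≈ 47.8 mm

Direct runoff: 0.0, 0.0, 3.0, 5.0, 10.0, 14.0, 11.0, 9.0, 7.0, 11.0, 7.0, 0.0 L/s; ΣQ_DR = 77.00 L/s.
V = ΣQ_DR · Δt = 77.00 × 900 s = 69300 L.
Over A = 0.145 ha, depth = V / A = 47.8 mm.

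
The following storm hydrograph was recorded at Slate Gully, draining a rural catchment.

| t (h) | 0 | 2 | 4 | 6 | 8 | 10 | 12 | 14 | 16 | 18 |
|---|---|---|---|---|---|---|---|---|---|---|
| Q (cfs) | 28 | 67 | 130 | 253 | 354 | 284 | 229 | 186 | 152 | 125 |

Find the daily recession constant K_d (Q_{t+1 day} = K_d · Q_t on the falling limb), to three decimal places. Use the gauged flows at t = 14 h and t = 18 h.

K_d ≈ 0.092

Between t = 14 h and t = 18 h the flow falls from 186 to 125 cfs over 2×2 h = 4 h.
Per-interval ratio K = (125/186)^(1/2) = 0.8198; K_d = K^(24/2) = 0.092.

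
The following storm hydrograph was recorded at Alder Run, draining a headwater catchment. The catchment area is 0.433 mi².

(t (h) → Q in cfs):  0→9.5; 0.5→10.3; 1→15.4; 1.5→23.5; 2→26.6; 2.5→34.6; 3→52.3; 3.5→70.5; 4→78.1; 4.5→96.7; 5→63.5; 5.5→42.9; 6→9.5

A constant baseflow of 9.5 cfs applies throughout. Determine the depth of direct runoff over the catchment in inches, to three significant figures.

Direct runoff: 0.0, 0.8, 5.9, 14.0, 17.1, 25.1, 42.8, 61.0, 68.6, 87.2, 54.0, 33.4, 0.0 cfs; ΣQ_DR = 409.9 cfs.
V = ΣQ_DR · Δt = 409.9 × 1800 s = 7.378 × 10^5 ft³.
Over A = 0.433 mi², depth = V / A = 0.733 in.

d ≈ 0.733 in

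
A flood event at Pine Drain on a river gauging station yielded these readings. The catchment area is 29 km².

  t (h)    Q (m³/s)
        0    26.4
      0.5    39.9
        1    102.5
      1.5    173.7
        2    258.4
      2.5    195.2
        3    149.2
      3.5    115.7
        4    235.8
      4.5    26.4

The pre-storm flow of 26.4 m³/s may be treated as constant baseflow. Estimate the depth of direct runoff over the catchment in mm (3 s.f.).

d ≈ 65.7 mm

Direct runoff: 0.0, 13.5, 76.1, 147.3, 232.0, 168.8, 122.8, 89.3, 209.4, 0.0 m³/s; ΣQ_DR = 1059 m³/s.
V = ΣQ_DR · Δt = 1059 × 1800 s = 1.907 × 10^6 m³.
Over A = 29 km², depth = V / A = 65.7 mm.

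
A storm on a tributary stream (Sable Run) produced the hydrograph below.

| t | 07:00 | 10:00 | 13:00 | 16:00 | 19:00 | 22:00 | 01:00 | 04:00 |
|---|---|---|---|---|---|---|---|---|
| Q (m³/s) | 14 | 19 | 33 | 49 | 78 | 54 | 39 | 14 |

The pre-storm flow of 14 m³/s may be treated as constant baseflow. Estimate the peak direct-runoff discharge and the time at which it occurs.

Subtracting baseflow gives direct-runoff ordinates: 0.0, 5.0, 19.0, 35.0, 64.0, 40.0, 25.0, 0.0 m³/s.
The maximum is 64.0 m³/s, occurring at the reading for t = 19:00.

Q_p = 64.0 m³/s at t = 19:00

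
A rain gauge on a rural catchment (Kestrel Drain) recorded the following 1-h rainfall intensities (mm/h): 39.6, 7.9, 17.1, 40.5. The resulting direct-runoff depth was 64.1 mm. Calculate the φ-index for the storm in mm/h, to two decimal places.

φ ≈ 11.03 mm/h

Only the 3 blocks with intensity above φ contribute runoff: 39.6, 17.1, 40.5 mm/h.
Σ(I−φ)·Δt = d  ⇒  (39.6+17.1+40.5 − 3φ)·1 = 64.1
φ = (97.20 − 64.1/1) / 3 = 11.03 mm/h.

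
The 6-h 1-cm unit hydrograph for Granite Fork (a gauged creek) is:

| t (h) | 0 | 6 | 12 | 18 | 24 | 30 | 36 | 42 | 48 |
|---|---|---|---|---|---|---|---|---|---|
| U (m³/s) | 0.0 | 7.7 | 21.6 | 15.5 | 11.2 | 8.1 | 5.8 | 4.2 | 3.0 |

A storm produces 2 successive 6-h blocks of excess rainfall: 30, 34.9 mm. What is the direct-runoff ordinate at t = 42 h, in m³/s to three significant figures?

By discrete convolution, Q_j = Σ (P_i / 10 mm) · U_{j−i}.
At t = 42 h (j=7): Q = (30/10)·4.2 + (34.9/10)·5.8 = 32.8 m³/s.

Q ≈ 32.8 m³/s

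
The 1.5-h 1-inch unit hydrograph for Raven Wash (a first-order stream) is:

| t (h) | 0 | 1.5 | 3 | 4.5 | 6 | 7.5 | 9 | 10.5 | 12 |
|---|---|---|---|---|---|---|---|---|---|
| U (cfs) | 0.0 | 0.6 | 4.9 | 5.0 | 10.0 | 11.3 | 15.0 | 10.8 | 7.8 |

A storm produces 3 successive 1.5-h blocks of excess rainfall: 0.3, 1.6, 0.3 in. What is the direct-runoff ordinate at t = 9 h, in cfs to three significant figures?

By discrete convolution, Q_j = Σ (P_i / 1 in) · U_{j−i}.
At t = 9 h (j=6): Q = (0.3/1)·15.0 + (1.6/1)·11.3 + (0.3/1)·10.0 = 25.6 cfs.

Q ≈ 25.6 cfs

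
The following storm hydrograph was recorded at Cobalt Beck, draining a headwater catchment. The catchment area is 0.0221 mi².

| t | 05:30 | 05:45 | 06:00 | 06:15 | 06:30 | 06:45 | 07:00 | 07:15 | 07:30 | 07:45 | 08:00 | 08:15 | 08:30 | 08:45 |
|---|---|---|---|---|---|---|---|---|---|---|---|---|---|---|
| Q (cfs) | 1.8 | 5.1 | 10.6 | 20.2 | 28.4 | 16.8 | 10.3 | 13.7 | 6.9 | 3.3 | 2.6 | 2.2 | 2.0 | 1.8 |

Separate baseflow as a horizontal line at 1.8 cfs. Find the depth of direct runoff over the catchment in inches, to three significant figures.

d ≈ 1.76 in

Direct runoff: 0.0, 3.3, 8.8, 18.4, 26.6, 15.0, 8.5, 11.9, 5.1, 1.5, 0.8, 0.4, 0.2, 0.0 cfs; ΣQ_DR = 100.5 cfs.
V = ΣQ_DR · Δt = 100.5 × 900 s = 90450 ft³.
Over A = 0.0221 mi², depth = V / A = 1.76 in.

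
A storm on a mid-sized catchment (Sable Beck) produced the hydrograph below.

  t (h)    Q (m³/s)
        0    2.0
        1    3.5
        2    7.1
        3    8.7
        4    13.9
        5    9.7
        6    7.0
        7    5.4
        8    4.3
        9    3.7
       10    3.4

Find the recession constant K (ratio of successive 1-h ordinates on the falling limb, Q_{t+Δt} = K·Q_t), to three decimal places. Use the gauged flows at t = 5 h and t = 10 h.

K ≈ 0.811

Using the recession-limb readings at t = 5 h and t = 10 h: Q falls from 9.7 to 3.4 m³/s over 5 intervals.
K = (Q₂/Q₁)^(1/5) = (3.4/9.7)^(1/5) = 0.811.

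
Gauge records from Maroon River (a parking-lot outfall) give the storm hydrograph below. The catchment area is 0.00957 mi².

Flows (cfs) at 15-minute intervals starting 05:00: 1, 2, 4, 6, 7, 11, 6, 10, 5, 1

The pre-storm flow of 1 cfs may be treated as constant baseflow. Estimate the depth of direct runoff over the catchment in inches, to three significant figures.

d ≈ 1.74 in

Direct runoff: 0.0, 1.0, 3.0, 5.0, 6.0, 10.0, 5.0, 9.0, 4.0, 0.0 cfs; ΣQ_DR = 43.00 cfs.
V = ΣQ_DR · Δt = 43.00 × 900 s = 38700 ft³.
Over A = 0.00957 mi², depth = V / A = 1.74 in.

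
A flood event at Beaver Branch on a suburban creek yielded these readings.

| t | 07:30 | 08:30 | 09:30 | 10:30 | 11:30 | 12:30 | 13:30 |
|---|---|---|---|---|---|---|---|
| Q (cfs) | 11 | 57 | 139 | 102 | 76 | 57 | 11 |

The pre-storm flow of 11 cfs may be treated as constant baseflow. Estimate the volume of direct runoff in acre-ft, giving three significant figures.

Direct-runoff ordinates (Q − Q_b): 0.0, 46.0, 128.0, 91.0, 65.0, 46.0, 0.0 cfs.
ΣQ_DR = 376.0 cfs.
With Δt = 1 h = 3600 s, V = ΣQ_DR · Δt = 376.0 × 3600 = 1.35 × 10^6 ft³ = 31.1 acre-ft.

V ≈ 31.1 acre-ft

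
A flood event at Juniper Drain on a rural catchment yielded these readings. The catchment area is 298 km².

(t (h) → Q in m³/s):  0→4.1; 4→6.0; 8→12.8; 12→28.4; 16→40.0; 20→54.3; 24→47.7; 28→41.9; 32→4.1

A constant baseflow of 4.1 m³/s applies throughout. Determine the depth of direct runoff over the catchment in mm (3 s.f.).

Direct runoff: 0.0, 1.9, 8.7, 24.3, 35.9, 50.2, 43.6, 37.8, 0.0 m³/s; ΣQ_DR = 202.4 m³/s.
V = ΣQ_DR · Δt = 202.4 × 14400 s = 2.915 × 10^6 m³.
Over A = 298 km², depth = V / A = 9.78 mm.

d ≈ 9.78 mm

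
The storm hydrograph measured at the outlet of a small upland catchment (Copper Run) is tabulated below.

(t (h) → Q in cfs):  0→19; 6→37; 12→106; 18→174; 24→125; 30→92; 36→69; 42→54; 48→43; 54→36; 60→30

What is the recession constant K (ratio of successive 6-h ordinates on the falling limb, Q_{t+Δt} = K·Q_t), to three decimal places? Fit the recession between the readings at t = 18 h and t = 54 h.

Using the recession-limb readings at t = 18 h and t = 54 h: Q falls from 174 to 36 cfs over 6 intervals.
K = (Q₂/Q₁)^(1/6) = (36/174)^(1/6) = 0.769.

K ≈ 0.769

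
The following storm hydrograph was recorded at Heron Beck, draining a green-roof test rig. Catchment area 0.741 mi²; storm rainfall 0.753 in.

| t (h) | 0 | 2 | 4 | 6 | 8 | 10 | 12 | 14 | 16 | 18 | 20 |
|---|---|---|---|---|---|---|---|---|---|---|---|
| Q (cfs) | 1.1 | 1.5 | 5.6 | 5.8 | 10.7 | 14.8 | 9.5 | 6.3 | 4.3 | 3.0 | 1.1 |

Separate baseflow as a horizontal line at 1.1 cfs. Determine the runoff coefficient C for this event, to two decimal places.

ΣQ_DR = 51.60 cfs; V = ΣQ_DR·Δt = 3.715 × 10^5 ft³.
Runoff depth d = V / A = 0.2158 in.
C = d / P = 0.2158 / 0.753 = 0.29.

C ≈ 0.29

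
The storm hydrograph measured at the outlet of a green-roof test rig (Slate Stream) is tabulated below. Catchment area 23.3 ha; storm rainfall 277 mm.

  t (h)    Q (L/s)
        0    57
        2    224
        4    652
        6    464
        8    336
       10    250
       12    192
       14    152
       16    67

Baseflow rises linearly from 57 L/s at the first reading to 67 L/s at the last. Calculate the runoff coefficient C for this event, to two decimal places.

ΣQ_DR = 1836 L/s; V = ΣQ_DR·Δt = 1.322 × 10^7 L.
Runoff depth d = V / A = 56.73 mm.
C = d / P = 56.73 / 277 = 0.20.

C ≈ 0.20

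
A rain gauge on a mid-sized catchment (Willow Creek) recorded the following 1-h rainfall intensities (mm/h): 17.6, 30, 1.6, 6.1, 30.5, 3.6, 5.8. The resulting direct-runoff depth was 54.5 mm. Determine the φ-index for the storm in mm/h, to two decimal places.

φ ≈ 7.87 mm/h

Only the 3 blocks with intensity above φ contribute runoff: 17.6, 30, 30.5 mm/h.
Σ(I−φ)·Δt = d  ⇒  (17.6+30+30.5 − 3φ)·1 = 54.5
φ = (78.10 − 54.5/1) / 3 = 7.87 mm/h.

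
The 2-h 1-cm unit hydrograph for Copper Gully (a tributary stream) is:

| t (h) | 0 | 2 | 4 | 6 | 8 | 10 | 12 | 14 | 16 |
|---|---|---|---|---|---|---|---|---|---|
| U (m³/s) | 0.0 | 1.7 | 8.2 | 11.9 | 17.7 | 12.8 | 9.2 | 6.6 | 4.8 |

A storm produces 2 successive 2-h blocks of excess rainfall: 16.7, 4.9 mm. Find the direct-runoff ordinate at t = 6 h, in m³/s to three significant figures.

By discrete convolution, Q_j = Σ (P_i / 10 mm) · U_{j−i}.
At t = 6 h (j=3): Q = (16.7/10)·11.9 + (4.9/10)·8.2 = 23.9 m³/s.

Q ≈ 23.9 m³/s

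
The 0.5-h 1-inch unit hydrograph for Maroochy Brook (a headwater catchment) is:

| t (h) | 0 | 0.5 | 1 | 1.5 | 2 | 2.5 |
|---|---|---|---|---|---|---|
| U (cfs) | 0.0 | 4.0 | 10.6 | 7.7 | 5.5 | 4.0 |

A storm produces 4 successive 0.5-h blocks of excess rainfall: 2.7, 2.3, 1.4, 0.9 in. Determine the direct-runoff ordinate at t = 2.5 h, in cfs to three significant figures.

Q ≈ 43.8 cfs

By discrete convolution, Q_j = Σ (P_i / 1 in) · U_{j−i}.
At t = 2.5 h (j=5): Q = (2.7/1)·4.0 + (2.3/1)·5.5 + (1.4/1)·7.7 + (0.9/1)·10.6 = 43.8 cfs.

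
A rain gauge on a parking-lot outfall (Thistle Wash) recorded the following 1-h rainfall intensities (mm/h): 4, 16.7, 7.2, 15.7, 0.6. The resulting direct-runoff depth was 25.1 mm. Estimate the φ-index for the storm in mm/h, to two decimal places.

Only the 3 blocks with intensity above φ contribute runoff: 16.7, 7.2, 15.7 mm/h.
Σ(I−φ)·Δt = d  ⇒  (16.7+7.2+15.7 − 3φ)·1 = 25.1
φ = (39.60 − 25.1/1) / 3 = 4.83 mm/h.

φ ≈ 4.83 mm/h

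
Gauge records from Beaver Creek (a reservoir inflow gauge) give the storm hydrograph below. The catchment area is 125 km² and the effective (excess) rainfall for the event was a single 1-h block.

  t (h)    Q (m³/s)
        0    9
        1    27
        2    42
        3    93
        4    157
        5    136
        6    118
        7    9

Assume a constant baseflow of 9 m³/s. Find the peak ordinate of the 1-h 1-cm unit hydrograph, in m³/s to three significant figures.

U_p ≈ 99.0 m³/s

Direct runoff: 0.0, 18.0, 33.0, 84.0, 148.0, 127.0, 109.0, 0.0 m³/s; ΣQ_DR = 519.0 m³/s, peak = 148.0 m³/s.
Runoff depth d = ΣQ_DR·Δt / A = 519.0 × 3600 / (125 km²) = 14.95 mm.
The 1-cm UH is the DRH scaled by (10 mm)/d, so U_p = 148.0 × 10/14.95 = 99.0 m³/s.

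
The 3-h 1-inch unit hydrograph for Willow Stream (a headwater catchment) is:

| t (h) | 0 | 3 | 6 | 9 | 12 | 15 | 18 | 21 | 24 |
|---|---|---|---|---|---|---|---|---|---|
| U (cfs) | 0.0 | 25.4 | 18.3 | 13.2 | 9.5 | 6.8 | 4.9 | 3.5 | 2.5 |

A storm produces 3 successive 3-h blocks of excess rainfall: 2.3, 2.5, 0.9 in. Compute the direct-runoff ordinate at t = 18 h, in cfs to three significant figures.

Q ≈ 36.8 cfs

By discrete convolution, Q_j = Σ (P_i / 1 in) · U_{j−i}.
At t = 18 h (j=6): Q = (2.3/1)·4.9 + (2.5/1)·6.8 + (0.9/1)·9.5 = 36.8 cfs.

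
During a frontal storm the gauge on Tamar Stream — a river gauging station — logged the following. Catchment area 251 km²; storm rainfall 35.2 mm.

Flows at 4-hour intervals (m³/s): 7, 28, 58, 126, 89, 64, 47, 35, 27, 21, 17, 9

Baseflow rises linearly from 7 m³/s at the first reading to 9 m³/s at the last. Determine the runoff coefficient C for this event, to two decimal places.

C ≈ 0.70

ΣQ_DR = 432.0 m³/s; V = ΣQ_DR·Δt = 6.221 × 10^6 m³.
Runoff depth d = V / A = 24.78 mm.
C = d / P = 24.78 / 35.2 = 0.70.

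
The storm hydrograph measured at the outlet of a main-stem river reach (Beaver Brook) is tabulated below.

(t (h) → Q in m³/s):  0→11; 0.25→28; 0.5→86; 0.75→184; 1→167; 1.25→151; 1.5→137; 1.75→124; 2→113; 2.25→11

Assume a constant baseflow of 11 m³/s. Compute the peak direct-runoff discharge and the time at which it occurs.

Subtracting baseflow gives direct-runoff ordinates: 0.0, 17.0, 75.0, 173.0, 156.0, 140.0, 126.0, 113.0, 102.0, 0.0 m³/s.
The maximum is 173.0 m³/s, occurring at the reading for t = 0.75 h.

Q_p = 173.0 m³/s at t = 0.75 h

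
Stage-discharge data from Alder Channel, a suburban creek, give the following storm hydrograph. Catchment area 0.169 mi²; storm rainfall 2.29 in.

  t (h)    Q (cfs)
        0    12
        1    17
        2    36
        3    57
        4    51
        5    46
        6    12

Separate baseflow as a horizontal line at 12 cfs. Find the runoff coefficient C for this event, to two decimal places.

C ≈ 0.59

ΣQ_DR = 147.0 cfs; V = ΣQ_DR·Δt = 5.292 × 10^5 ft³.
Runoff depth d = V / A = 1.348 in.
C = d / P = 1.348 / 2.29 = 0.59.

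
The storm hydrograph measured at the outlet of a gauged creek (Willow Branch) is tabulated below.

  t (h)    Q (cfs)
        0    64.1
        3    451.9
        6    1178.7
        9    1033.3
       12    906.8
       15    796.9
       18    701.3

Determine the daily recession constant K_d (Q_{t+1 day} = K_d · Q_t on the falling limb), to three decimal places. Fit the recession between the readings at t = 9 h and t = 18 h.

K_d ≈ 0.356

Between t = 9 h and t = 18 h the flow falls from 1033.3 to 701.3 cfs over 3×3 h = 9 h.
Per-interval ratio K = (701.3/1033.3)^(1/3) = 0.8788; K_d = K^(24/3) = 0.356.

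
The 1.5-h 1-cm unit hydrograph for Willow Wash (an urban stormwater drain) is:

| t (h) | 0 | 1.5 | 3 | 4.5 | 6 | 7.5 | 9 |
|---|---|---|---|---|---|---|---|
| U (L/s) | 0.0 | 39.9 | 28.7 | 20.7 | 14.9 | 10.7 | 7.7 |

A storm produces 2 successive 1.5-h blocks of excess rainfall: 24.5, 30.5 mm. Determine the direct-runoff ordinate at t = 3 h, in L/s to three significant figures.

Q ≈ 192 L/s

By discrete convolution, Q_j = Σ (P_i / 10 mm) · U_{j−i}.
At t = 3 h (j=2): Q = (24.5/10)·28.7 + (30.5/10)·39.9 = 192 L/s.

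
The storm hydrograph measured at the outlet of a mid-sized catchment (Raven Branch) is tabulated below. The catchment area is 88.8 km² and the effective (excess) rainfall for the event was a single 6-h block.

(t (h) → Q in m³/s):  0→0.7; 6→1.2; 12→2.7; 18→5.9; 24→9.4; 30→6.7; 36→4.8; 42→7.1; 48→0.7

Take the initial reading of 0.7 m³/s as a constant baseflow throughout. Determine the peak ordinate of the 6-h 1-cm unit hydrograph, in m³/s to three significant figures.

Direct runoff: 0.0, 0.5, 2.0, 5.2, 8.7, 6.0, 4.1, 6.4, 0.0 m³/s; ΣQ_DR = 32.90 m³/s, peak = 8.7 m³/s.
Runoff depth d = ΣQ_DR·Δt / A = 32.90 × 21600 / (88.8 km²) = 8.003 mm.
The 1-cm UH is the DRH scaled by (10 mm)/d, so U_p = 8.7 × 10/8.003 = 10.9 m³/s.

U_p ≈ 10.9 m³/s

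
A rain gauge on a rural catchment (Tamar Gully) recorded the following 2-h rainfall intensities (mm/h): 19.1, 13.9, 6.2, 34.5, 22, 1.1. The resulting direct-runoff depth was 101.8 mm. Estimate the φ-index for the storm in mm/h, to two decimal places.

φ ≈ 9.65 mm/h

Only the 4 blocks with intensity above φ contribute runoff: 19.1, 13.9, 34.5, 22 mm/h.
Σ(I−φ)·Δt = d  ⇒  (19.1+13.9+34.5+22 − 4φ)·2 = 101.8
φ = (89.50 − 101.8/2) / 4 = 9.65 mm/h.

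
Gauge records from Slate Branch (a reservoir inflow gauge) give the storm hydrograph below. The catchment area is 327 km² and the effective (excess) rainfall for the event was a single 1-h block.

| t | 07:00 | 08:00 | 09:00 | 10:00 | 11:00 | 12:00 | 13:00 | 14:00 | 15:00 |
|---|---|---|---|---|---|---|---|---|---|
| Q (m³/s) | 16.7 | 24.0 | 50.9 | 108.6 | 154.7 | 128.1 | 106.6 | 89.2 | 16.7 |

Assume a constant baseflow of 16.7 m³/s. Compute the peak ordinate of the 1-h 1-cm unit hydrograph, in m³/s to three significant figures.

Direct runoff: 0.0, 7.3, 34.2, 91.9, 138.0, 111.4, 89.9, 72.5, 0.0 m³/s; ΣQ_DR = 545.2 m³/s, peak = 138.0 m³/s.
Runoff depth d = ΣQ_DR·Δt / A = 545.2 × 3600 / (327 km²) = 6.002 mm.
The 1-cm UH is the DRH scaled by (10 mm)/d, so U_p = 138.0 × 10/6.002 = 230 m³/s.

U_p ≈ 230 m³/s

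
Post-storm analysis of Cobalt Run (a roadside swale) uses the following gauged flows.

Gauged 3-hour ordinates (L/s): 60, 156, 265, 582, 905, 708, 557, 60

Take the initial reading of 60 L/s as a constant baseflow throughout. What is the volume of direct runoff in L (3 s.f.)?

V ≈ 3.04 × 10^7 L

Direct-runoff ordinates (Q − Q_b): 0.0, 96.0, 205.0, 522.0, 845.0, 648.0, 497.0, 0.0 L/s.
ΣQ_DR = 2813 L/s.
With Δt = 3 h = 10800 s, V = ΣQ_DR · Δt = 2813 × 10800 = 3.04 × 10^7 L.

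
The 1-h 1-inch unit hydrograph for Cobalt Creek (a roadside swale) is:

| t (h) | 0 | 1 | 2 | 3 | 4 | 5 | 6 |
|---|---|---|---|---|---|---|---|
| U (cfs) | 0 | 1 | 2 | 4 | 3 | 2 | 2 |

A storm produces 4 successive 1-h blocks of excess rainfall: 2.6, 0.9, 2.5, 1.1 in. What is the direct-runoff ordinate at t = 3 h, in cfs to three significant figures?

Q ≈ 14.7 cfs

By discrete convolution, Q_j = Σ (P_i / 1 in) · U_{j−i}.
At t = 3 h (j=3): Q = (2.6/1)·4 + (0.9/1)·2 + (2.5/1)·1 + (1.1/1)·0 = 14.7 cfs.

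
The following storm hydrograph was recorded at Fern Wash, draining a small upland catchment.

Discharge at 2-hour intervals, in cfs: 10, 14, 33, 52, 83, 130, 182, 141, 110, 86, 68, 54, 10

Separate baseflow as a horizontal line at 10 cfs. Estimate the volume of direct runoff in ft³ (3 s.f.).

Direct-runoff ordinates (Q − Q_b): 0.0, 4.0, 23.0, 42.0, 73.0, 120.0, 172.0, 131.0, 100.0, 76.0, 58.0, 44.0, 0.0 cfs.
ΣQ_DR = 843.0 cfs.
With Δt = 2 h = 7200 s, V = ΣQ_DR · Δt = 843.0 × 7200 = 6.07 × 10^6 ft³.

V ≈ 6.07 × 10^6 ft³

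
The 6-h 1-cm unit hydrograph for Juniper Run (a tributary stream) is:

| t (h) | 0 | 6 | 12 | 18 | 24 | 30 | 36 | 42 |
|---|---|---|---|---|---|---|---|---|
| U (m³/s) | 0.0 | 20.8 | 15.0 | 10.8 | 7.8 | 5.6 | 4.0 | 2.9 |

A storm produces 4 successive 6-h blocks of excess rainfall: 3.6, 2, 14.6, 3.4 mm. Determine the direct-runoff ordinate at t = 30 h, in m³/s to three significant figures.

By discrete convolution, Q_j = Σ (P_i / 10 mm) · U_{j−i}.
At t = 30 h (j=5): Q = (3.6/10)·5.6 + (2/10)·7.8 + (14.6/10)·10.8 + (3.4/10)·15.0 = 24.4 m³/s.

Q ≈ 24.4 m³/s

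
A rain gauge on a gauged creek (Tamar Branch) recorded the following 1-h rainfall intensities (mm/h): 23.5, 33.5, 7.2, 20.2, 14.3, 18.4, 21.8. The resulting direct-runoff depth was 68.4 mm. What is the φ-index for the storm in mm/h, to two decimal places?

φ ≈ 10.55 mm/h

Only the 6 blocks with intensity above φ contribute runoff: 23.5, 33.5, 20.2, 14.3, 18.4, 21.8 mm/h.
Σ(I−φ)·Δt = d  ⇒  (23.5+33.5+20.2+14.3+18.4+21.8 − 6φ)·1 = 68.4
φ = (131.7 − 68.4/1) / 6 = 10.55 mm/h.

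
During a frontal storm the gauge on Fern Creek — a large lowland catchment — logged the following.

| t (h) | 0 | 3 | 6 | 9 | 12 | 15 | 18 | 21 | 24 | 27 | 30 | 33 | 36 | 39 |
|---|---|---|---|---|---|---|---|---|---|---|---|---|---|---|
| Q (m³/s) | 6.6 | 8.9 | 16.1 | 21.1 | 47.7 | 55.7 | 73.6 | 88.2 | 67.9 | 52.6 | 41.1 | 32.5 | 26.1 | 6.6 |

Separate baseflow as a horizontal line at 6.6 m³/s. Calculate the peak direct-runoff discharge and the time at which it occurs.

Subtracting baseflow gives direct-runoff ordinates: 0.0, 2.3, 9.5, 14.5, 41.1, 49.1, 67.0, 81.6, 61.3, 46.0, 34.5, 25.9, 19.5, 0.0 m³/s.
The maximum is 81.6 m³/s, occurring at the reading for t = 21 h.

Q_p = 81.6 m³/s at t = 21 h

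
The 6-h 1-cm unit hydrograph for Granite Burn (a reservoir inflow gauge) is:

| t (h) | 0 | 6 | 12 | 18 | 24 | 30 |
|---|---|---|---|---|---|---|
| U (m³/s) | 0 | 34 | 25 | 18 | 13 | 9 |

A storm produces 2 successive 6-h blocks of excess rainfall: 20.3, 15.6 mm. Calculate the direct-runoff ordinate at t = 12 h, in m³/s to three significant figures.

By discrete convolution, Q_j = Σ (P_i / 10 mm) · U_{j−i}.
At t = 12 h (j=2): Q = (20.3/10)·25 + (15.6/10)·34 = 104 m³/s.

Q ≈ 104 m³/s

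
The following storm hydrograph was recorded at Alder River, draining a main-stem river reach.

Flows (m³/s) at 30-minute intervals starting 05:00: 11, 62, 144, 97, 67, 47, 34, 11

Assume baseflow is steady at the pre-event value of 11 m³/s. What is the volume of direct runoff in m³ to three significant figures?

Direct-runoff ordinates (Q − Q_b): 0.0, 51.0, 133.0, 86.0, 56.0, 36.0, 23.0, 0.0 m³/s.
ΣQ_DR = 385.0 m³/s.
With Δt = 0.5 h = 1800 s, V = ΣQ_DR · Δt = 385.0 × 1800 = 6.93 × 10^5 m³.

V ≈ 6.93 × 10^5 m³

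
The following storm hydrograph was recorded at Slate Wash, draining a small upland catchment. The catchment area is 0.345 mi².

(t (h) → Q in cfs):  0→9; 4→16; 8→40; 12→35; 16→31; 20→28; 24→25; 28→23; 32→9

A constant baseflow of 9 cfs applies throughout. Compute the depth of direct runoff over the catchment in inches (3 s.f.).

d ≈ 2.43 in

Direct runoff: 0.0, 7.0, 31.0, 26.0, 22.0, 19.0, 16.0, 14.0, 0.0 cfs; ΣQ_DR = 135.0 cfs.
V = ΣQ_DR · Δt = 135.0 × 14400 s = 1.944 × 10^6 ft³.
Over A = 0.345 mi², depth = V / A = 2.43 in.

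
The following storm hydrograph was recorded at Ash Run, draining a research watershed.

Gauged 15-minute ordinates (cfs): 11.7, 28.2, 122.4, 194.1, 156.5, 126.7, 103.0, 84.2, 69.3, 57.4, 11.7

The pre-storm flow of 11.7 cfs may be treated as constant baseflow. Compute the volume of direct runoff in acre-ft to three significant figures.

V ≈ 17.3 acre-ft

Direct-runoff ordinates (Q − Q_b): 0.0, 16.5, 110.7, 182.4, 144.8, 115.0, 91.3, 72.5, 57.6, 45.7, 0.0 cfs.
ΣQ_DR = 836.5 cfs.
With Δt = 0.25 h = 900 s, V = ΣQ_DR · Δt = 836.5 × 900 = 7.53 × 10^5 ft³ = 17.3 acre-ft.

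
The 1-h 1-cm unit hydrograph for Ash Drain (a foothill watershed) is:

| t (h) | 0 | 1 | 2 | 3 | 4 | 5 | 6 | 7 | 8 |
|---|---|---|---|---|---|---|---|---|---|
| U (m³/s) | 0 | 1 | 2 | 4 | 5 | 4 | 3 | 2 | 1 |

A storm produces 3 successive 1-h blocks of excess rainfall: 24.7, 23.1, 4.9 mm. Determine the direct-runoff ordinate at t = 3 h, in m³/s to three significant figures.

Q ≈ 15.0 m³/s

By discrete convolution, Q_j = Σ (P_i / 10 mm) · U_{j−i}.
At t = 3 h (j=3): Q = (24.7/10)·4 + (23.1/10)·2 + (4.9/10)·1 = 15.0 m³/s.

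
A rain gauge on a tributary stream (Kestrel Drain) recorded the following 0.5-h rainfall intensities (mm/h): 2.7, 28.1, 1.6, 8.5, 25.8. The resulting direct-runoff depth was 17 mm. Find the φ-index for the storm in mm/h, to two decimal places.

φ ≈ 9.95 mm/h

Only the 2 blocks with intensity above φ contribute runoff: 28.1, 25.8 mm/h.
Σ(I−φ)·Δt = d  ⇒  (28.1+25.8 − 2φ)·0.5 = 17
φ = (53.90 − 17/0.5) / 2 = 9.95 mm/h.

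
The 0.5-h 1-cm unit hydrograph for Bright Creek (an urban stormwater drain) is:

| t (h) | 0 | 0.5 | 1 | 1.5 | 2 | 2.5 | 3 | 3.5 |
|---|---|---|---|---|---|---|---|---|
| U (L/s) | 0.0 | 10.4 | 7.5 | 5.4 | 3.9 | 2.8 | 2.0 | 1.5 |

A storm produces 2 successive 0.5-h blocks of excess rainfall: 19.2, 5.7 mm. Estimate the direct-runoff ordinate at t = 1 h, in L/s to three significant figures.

Q ≈ 20.3 L/s

By discrete convolution, Q_j = Σ (P_i / 10 mm) · U_{j−i}.
At t = 1 h (j=2): Q = (19.2/10)·7.5 + (5.7/10)·10.4 = 20.3 L/s.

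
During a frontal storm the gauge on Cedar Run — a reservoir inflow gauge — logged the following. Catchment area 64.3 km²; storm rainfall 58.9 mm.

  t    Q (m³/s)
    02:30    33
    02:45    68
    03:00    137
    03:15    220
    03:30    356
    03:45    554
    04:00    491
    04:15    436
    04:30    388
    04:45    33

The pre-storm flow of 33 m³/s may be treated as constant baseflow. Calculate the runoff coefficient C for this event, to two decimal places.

ΣQ_DR = 2386 m³/s; V = ΣQ_DR·Δt = 2.147 × 10^6 m³.
Runoff depth d = V / A = 33.40 mm.
C = d / P = 33.40 / 58.9 = 0.57.

C ≈ 0.57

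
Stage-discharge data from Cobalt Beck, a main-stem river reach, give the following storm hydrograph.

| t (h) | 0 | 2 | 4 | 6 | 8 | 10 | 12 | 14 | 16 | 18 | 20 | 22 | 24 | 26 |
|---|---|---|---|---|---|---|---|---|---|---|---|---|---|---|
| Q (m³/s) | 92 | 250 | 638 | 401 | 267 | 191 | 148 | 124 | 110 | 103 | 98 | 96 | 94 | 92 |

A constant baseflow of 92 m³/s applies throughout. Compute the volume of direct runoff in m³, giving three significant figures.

Direct-runoff ordinates (Q − Q_b): 0.0, 158.0, 546.0, 309.0, 175.0, 99.0, 56.0, 32.0, 18.0, 11.0, 6.0, 4.0, 2.0, 0.0 m³/s.
ΣQ_DR = 1416 m³/s.
With Δt = 2 h = 7200 s, V = ΣQ_DR · Δt = 1416 × 7200 = 1.02 × 10^7 m³.

V ≈ 1.02 × 10^7 m³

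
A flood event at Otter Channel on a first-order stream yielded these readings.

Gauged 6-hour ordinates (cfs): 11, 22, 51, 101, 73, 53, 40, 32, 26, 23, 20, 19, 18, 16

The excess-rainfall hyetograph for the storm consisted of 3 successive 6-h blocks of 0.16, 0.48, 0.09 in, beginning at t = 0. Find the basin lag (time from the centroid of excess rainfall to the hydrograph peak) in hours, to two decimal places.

t_L ≈ 9.58 h

Centroid of excess rainfall: t_c = Σ P_i·t̄_i / ΣP_i = 8.4247 h (block centres at 3, 9, 15 h).
Hydrograph peak occurs at t = 18 h, so basin lag t_L = 18 − 8.4247 = 9.58 h.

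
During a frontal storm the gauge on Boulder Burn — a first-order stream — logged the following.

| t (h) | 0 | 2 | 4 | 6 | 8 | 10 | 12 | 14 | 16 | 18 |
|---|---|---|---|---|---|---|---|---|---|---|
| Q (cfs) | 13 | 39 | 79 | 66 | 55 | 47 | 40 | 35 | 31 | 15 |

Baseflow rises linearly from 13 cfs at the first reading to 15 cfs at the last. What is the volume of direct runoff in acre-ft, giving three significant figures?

Direct-runoff ordinates (Q − Q_b): 0.00, 25.78, 65.56, 52.33, 41.11, 32.89, 25.67, 20.44, 16.22, 0.00 cfs.
ΣQ_DR = 280.0 cfs.
With Δt = 2 h = 7200 s, V = ΣQ_DR · Δt = 280.0 × 7200 = 2.02 × 10^6 ft³ = 46.3 acre-ft.

V ≈ 46.3 acre-ft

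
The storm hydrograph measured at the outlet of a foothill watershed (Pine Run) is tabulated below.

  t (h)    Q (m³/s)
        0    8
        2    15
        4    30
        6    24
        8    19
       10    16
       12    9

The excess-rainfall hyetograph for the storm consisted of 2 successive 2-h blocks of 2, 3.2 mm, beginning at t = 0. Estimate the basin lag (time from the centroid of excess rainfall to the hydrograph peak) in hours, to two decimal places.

Centroid of excess rainfall: t_c = Σ P_i·t̄_i / ΣP_i = 2.2308 h (block centres at 1, 3 h).
Hydrograph peak occurs at t = 4 h, so basin lag t_L = 4 − 2.2308 = 1.77 h.

t_L ≈ 1.77 h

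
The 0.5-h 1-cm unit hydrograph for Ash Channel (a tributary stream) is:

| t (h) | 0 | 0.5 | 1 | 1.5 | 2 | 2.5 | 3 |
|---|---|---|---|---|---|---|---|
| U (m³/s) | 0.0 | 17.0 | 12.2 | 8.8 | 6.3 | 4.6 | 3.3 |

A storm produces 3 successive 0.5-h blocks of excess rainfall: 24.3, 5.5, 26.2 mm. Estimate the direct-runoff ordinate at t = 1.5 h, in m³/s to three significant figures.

By discrete convolution, Q_j = Σ (P_i / 10 mm) · U_{j−i}.
At t = 1.5 h (j=3): Q = (24.3/10)·8.8 + (5.5/10)·12.2 + (26.2/10)·17.0 = 72.6 m³/s.

Q ≈ 72.6 m³/s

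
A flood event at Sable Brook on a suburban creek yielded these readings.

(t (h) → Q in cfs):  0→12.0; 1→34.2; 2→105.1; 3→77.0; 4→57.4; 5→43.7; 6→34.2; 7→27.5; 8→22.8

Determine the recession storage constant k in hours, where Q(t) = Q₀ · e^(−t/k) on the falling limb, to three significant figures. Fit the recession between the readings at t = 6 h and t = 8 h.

On the falling limb, Q drops from 34.2 to 22.8 cfs between t = 6 h and t = 8 h (Δt = 2 h).
k = −Δt / ln(Q₂/Q₁) = −2 / ln(22.8/34.2) = 4.93 h.

k ≈ 4.93 h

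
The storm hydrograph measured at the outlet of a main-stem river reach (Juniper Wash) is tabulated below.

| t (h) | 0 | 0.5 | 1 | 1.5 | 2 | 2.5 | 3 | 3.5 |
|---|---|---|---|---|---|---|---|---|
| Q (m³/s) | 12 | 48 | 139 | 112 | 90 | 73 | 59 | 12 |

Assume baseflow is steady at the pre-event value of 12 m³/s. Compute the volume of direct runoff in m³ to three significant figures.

Direct-runoff ordinates (Q − Q_b): 0.0, 36.0, 127.0, 100.0, 78.0, 61.0, 47.0, 0.0 m³/s.
ΣQ_DR = 449.0 m³/s.
With Δt = 0.5 h = 1800 s, V = ΣQ_DR · Δt = 449.0 × 1800 = 8.08 × 10^5 m³.

V ≈ 8.08 × 10^5 m³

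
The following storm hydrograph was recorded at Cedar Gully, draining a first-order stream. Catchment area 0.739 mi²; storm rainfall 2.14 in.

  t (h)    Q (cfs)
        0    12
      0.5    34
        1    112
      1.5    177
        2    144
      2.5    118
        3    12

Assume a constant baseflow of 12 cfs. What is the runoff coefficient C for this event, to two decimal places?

ΣQ_DR = 525.0 cfs; V = ΣQ_DR·Δt = 9.450 × 10^5 ft³.
Runoff depth d = V / A = 0.5504 in.
C = d / P = 0.5504 / 2.14 = 0.26.

C ≈ 0.26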